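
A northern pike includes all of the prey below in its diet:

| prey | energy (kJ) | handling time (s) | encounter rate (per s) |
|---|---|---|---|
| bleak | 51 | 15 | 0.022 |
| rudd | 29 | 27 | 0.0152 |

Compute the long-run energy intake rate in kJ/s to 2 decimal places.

0.90 kJ/s

R = Σλ_iE_i / (1 + Σλ_ih_i)
Numerator: 0.022×51 + 0.0152×29 = 1.563
Denominator: 1 + 0.022×15 + 0.0152×27 = 1.74
R = 1.563/1.74 = 0.898 kJ/s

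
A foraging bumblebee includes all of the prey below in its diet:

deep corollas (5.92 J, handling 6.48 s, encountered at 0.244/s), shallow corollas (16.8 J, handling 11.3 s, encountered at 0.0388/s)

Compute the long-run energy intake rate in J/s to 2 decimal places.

R = Σλ_iE_i / (1 + Σλ_ih_i)
Numerator: 0.244×5.92 + 0.0388×16.8 = 2.096
Denominator: 1 + 0.244×6.48 + 0.0388×11.3 = 3.02
R = 2.096/3.02 = 0.6942 J/s

0.69 J/s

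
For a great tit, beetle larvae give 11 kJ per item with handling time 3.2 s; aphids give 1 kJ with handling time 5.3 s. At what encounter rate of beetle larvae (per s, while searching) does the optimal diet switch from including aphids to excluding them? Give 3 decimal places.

0.018 per s

The zero-one rule: include aphids iff E₂/h₂ > λE₁/(1+λh₁). Equality gives the switch point.
λE₁h₂ = E₂ + λE₂h₁ ⇒ λ = E₂/(E₁h₂ − E₂h₁) = 1/(58.3 − 3.2) = 0.01815 per s.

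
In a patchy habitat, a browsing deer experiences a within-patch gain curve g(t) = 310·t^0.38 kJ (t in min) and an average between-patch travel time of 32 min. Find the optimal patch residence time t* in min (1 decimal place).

Optimal t* satisfies g'(t*) = g(t*)/(T + t*).
g'(t) = 0.38·310·t^-0.62. Setting 0.38·310·t^-0.62 = 310·t^0.38/(32+t) gives 0.38(32+t) = t, so 0.62·t = 0.38×32.
t* = 0.38×32/0.62 = 19.61 min.

19.6 min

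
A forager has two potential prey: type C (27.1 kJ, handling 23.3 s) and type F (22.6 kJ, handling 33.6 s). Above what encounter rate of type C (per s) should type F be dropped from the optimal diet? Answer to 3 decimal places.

0.059 per s

Drop type F once their profitability E₂/h₂ falls below the rate achievable on type C alone: E₂/h₂ = λE₁/(1 + λh₁).
Solve for λ: λE₁h₂ = E₂(1 + λh₁) → λ(E₁h₂ − E₂h₁) = E₂ → λ = E₂/(E₁h₂ − E₂h₁).
λ = 22.6/(27.1×33.6 − 22.6×23.3) = 22.6/384 = 0.05886 per s.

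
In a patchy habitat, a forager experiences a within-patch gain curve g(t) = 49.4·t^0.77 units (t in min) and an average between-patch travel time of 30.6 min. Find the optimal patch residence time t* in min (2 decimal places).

102.44 min

By the marginal value theorem, leave when the instantaneous gain rate g'(t) equals the habitat-wide average g(t)/(T + t).
g'(t) = 0.77·49.4·t^-0.23. Setting 0.77·49.4·t^-0.23 = 49.4·t^0.77/(30.6+t) gives 0.77(30.6+t) = t, so 0.23·t = 0.77×30.6.
t* = 0.77×30.6/0.23 = 102.4 min.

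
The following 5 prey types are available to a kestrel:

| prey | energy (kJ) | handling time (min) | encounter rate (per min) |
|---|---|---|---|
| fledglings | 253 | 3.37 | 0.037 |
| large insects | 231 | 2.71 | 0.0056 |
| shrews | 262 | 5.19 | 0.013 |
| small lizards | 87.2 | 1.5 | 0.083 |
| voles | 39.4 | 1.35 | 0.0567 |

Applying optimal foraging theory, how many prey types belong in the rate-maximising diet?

E/h in descending order: large insects 85.2, fledglings 75.1, small lizards 58.1, shrews 50.5, voles 29.2 kJ/min. The optimal diet is the largest prefix of this list for which every included type satisfies E_i/h_i > R on the types above it.
Rate on top 1: 1.274. fledglings: 75.1 > 1.274 → include.
Rate on top 2: 9.347. small lizards: 58.1 > 9.347 → include.
Rate on top 3: 14.15. shrews: 50.5 > 14.15 → include.
Rate on top 4: 15.99. voles: 29.2 > 15.99 → include.
Optimal diet: large insects, fledglings, small lizards, shrews, voles — 5 of 5 types.

5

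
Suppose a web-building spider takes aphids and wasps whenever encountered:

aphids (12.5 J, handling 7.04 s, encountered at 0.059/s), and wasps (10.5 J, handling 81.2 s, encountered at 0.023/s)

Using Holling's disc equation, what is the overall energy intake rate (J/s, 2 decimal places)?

R = (0.059×12.5 + 0.023×10.5) / (1 + 0.059×7.04 + 0.023×81.2) = 0.979/3.283 = 0.2982 J/s.

0.30 J/s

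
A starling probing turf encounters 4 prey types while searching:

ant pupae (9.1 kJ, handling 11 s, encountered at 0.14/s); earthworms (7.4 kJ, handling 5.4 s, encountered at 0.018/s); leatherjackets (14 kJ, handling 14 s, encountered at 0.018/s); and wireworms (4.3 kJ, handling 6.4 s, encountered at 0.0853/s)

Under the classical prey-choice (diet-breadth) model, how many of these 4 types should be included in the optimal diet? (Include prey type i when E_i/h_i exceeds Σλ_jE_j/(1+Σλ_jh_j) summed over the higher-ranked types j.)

E/h in descending order: earthworms 1.37, leatherjackets 1, ant pupae 0.827, wireworms 0.672 kJ/s. The optimal diet is the largest prefix of this list for which every included type satisfies E_i/h_i > R on the types above it.
Rate on top 1: 0.1214. leatherjackets: 1 > 0.1214 → include.
Rate on top 2: 0.2855. ant pupae: 0.827 > 0.2855 → include.
Rate on top 3: 0.5743. wireworms: 0.672 > 0.5743 → include.
Optimal diet: earthworms, leatherjackets, ant pupae, wireworms — 4 of 4 types.

4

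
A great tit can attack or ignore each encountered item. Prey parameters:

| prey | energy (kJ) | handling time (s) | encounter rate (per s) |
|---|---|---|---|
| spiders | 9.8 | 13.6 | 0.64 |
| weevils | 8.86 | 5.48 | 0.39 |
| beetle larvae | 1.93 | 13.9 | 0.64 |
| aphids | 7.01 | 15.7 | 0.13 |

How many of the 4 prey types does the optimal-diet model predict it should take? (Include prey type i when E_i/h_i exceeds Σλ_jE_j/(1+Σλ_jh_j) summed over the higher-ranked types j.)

Rank by E/h (kJ/s): weevils 1.62, spiders 0.721, aphids 0.446, beetle larvae 0.139. Include each in turn until the next type's E/h falls below the running intake rate.
Rate on top 1: 1.101. spiders: 0.721 < 1.101 → exclude; stop.
Optimal diet: weevils — 1 of 4 types.

1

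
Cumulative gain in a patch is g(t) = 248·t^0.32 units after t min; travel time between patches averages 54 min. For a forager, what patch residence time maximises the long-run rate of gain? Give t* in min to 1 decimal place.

25.4 min

By the marginal value theorem, leave when the instantaneous gain rate g'(t) equals the habitat-wide average g(t)/(T + t).
g'(t) = 0.32·248·t^-0.68. Setting 0.32·248·t^-0.68 = 248·t^0.32/(54+t) gives 0.32(54+t) = t, so 0.68·t = 0.32×54.
t* = 0.32×54/0.68 = 25.41 min.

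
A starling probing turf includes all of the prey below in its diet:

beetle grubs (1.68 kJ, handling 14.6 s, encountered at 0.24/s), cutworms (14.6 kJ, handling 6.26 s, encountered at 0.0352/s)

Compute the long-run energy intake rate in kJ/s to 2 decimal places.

R = Σλ_iE_i / (1 + Σλ_ih_i)
Numerator: 0.24×1.68 + 0.0352×14.6 = 0.9171
Denominator: 1 + 0.24×14.6 + 0.0352×6.26 = 4.724
R = 0.9171/4.724 = 0.1941 kJ/s

0.19 kJ/s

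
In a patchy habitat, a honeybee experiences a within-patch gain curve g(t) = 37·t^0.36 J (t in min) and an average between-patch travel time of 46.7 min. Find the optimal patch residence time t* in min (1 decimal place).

Optimal t* satisfies g'(t*) = g(t*)/(T + t*).
g'(t) = 0.36·37·t^-0.64. Setting 0.36·37·t^-0.64 = 37·t^0.36/(46.7+t) gives 0.36(46.7+t) = t, so 0.64·t = 0.36×46.7.
t* = 0.36×46.7/0.64 = 26.27 min.

26.3 min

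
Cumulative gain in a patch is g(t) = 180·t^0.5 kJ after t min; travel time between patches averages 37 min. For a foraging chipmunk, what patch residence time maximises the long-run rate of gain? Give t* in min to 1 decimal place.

37.0 min

Maximise g(t)/(T+t): set derivative to zero → g'(t)(T+t) = g(t).
g'(t) = 0.5·180·t^-0.5. Setting 0.5·180·t^-0.5 = 180·t^0.5/(37+t) gives 0.5(37+t) = t, so 0.50·t = 0.5×37.
t* = 0.5×37/0.50 = 37 min.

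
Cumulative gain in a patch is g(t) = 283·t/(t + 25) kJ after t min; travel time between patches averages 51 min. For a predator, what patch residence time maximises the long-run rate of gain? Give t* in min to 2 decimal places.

Optimal t* satisfies g'(t*) = g(t*)/(T + t*).
g'(t) = 283·25/(t + 25)². Setting 283·25/(t+25)² = 283t/[(t+25)(51+t)] gives 25(51+t) = t(t+25), so t² = 25×51 = 1275.
t* = √1275 = 35.71 min.

35.71 min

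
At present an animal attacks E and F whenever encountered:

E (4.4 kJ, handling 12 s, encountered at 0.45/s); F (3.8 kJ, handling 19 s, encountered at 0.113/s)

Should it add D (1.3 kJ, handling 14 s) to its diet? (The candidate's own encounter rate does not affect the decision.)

Current rate: (0.45×4.4 + 0.113×3.8)/(1 + 0.45×12 + 0.113×19) = 0.2819 kJ/s.
D: E/h = 1.3/14 = 0.09286 kJ/s.
0.09286 < 0.2819, so adding D would lower the average — exclude it.

No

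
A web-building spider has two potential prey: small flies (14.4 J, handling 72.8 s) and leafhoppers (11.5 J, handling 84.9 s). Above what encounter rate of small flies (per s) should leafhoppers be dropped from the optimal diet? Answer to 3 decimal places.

The zero-one rule: include leafhoppers iff E₂/h₂ > λE₁/(1+λh₁). Equality gives the switch point.
λE₁h₂ = E₂ + λE₂h₁ ⇒ λ = E₂/(E₁h₂ − E₂h₁) = 11.5/(1223 − 837.2) = 0.02984 per s.

0.030 per s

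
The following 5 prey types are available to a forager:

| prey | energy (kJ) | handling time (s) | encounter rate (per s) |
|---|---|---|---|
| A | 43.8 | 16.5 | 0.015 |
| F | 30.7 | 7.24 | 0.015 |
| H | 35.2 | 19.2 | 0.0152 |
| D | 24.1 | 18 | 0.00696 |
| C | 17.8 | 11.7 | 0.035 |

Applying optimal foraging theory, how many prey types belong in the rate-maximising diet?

E/h in descending order: F 4.24, A 2.65, H 1.83, C 1.52, D 1.34 kJ/s. The optimal diet is the largest prefix of this list for which every included type satisfies E_i/h_i > R on the types above it.
Rate on top 1: 0.4154. A: 2.65 > 0.4154 → include.
Rate on top 2: 0.8241. H: 1.83 > 0.8241 → include.
Rate on top 3: 1.003. C: 1.52 > 1.003 → include.
Rate on top 4: 1.106. D: 1.34 > 1.106 → include.
Optimal diet: F, A, H, C, D — 5 of 5 types.

5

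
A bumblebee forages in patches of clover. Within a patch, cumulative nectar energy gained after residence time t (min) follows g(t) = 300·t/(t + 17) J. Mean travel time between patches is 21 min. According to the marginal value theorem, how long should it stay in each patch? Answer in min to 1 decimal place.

By the marginal value theorem, leave when the instantaneous gain rate g'(t) equals the habitat-wide average g(t)/(T + t).
g'(t) = 300·17/(t + 17)². Setting 300·17/(t+17)² = 300t/[(t+17)(21+t)] gives 17(21+t) = t(t+17), so t² = 17×21 = 357.
t* = √357 = 18.89 min.

18.9 min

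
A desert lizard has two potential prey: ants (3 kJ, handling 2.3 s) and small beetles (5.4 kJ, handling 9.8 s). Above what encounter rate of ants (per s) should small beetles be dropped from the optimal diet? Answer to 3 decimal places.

Drop small beetles once their profitability E₂/h₂ falls below the rate achievable on ants alone: E₂/h₂ = λE₁/(1 + λh₁).
Solve for λ: λE₁h₂ = E₂(1 + λh₁) → λ(E₁h₂ − E₂h₁) = E₂ → λ = E₂/(E₁h₂ − E₂h₁).
λ = 5.4/(3×9.8 − 5.4×2.3) = 5.4/16.98 = 0.318 per s.

0.318 per s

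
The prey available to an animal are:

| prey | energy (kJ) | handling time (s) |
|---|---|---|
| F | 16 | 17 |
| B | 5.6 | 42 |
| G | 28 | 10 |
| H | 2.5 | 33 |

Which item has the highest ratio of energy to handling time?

Profitability E/h (kJ/s): F = 16/17 = 0.941, B = 5.6/42 = 0.133, G = 28/10 = 2.8, H = 2.5/33 = 0.0758.
Ranked: G > F > B > H.

G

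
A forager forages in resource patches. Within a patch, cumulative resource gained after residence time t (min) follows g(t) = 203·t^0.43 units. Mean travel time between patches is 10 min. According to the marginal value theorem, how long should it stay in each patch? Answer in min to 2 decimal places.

7.54 min

Maximise g(t)/(T+t): set derivative to zero → g'(t)(T+t) = g(t).
g'(t) = 0.43·203·t^-0.57. Setting 0.43·203·t^-0.57 = 203·t^0.43/(10+t) gives 0.43(10+t) = t, so 0.57·t = 0.43×10.
t* = 0.43×10/0.57 = 7.544 min.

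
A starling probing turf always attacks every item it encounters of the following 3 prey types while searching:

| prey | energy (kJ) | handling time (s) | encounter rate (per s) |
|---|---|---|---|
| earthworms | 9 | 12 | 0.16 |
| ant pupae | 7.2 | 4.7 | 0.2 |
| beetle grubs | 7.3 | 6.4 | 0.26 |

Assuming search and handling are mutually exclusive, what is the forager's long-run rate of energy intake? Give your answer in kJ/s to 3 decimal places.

R = Σλ_iE_i / (1 + Σλ_ih_i)
Numerator: 0.16×9 + 0.2×7.2 + 0.26×7.3 = 4.778
Denominator: 1 + 0.16×12 + 0.2×4.7 + 0.26×6.4 = 5.524
R = 4.778/5.524 = 0.865 kJ/s

0.865 kJ/s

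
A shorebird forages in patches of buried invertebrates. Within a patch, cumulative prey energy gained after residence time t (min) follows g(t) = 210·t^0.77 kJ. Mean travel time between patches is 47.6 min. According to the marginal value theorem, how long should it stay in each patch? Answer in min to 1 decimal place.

Maximise g(t)/(T+t): set derivative to zero → g'(t)(T+t) = g(t).
g'(t) = 0.77·210·t^-0.23. Setting 0.77·210·t^-0.23 = 210·t^0.77/(47.6+t) gives 0.77(47.6+t) = t, so 0.23·t = 0.77×47.6.
t* = 0.77×47.6/0.23 = 159.4 min.

159.4 min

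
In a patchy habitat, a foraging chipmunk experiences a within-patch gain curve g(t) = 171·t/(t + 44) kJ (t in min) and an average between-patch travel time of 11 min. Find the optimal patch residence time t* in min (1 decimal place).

22.0 min

Optimal t* satisfies g'(t*) = g(t*)/(T + t*).
g'(t) = 171·44/(t + 44)². Setting 171·44/(t+44)² = 171t/[(t+44)(11+t)] gives 44(11+t) = t(t+44), so t² = 44×11 = 484.
t* = √484 = 22 min.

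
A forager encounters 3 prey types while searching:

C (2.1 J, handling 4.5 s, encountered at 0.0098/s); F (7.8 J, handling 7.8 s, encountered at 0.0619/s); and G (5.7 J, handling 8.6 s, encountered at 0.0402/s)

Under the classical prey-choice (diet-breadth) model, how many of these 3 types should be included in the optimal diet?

3

E/h in descending order: F 1, G 0.663, C 0.467 J/s. The optimal diet is the largest prefix of this list for which every included type satisfies E_i/h_i > R on the types above it.
Rate on top 1: 0.3256. G: 0.663 > 0.3256 → include.
Rate on top 2: 0.3894. C: 0.467 > 0.3894 → include.
Optimal diet: F, G, C — 3 of 3 types.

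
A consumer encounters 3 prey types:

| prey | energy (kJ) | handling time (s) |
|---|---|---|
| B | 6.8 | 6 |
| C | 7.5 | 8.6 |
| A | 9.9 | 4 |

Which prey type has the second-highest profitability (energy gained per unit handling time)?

In descending order of E/h:
A: 9.9/4 = 2.48 kJ/s
B: 6.8/6 = 1.13 kJ/s
C: 7.5/8.6 = 0.872 kJ/s

B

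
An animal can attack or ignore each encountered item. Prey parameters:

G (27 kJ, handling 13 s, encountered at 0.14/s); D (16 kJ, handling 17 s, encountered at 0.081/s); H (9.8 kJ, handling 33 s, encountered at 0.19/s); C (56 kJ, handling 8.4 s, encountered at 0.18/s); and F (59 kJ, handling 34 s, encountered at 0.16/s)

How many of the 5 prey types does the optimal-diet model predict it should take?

Rank by E/h (kJ/s): C 6.67, G 2.08, F 1.74, D 0.941, H 0.297. Include each in turn until the next type's E/h falls below the running intake rate.
Rate on top 1: 4.013. G: 2.08 < 4.013 → exclude; stop.
Optimal diet: C — 1 of 5 types.

1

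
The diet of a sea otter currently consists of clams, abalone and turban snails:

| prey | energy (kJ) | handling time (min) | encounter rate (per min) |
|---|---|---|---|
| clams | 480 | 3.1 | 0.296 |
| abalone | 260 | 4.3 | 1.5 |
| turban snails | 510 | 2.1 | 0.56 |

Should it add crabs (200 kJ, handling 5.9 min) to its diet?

No

On clams, abalone and turban snails alone, R = ΣλE/(1+Σλh) = 817.7/9.544 = 85.68 kJ/min.
crabs: E/h = 200/5.9 = 33.9 kJ/min.
Since 33.9 < R, time spent handling crabs is better spent searching.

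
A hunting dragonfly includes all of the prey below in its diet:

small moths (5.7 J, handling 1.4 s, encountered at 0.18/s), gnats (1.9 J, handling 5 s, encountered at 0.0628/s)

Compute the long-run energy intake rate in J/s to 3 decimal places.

R = (0.18×5.7 + 0.0628×1.9) / (1 + 0.18×1.4 + 0.0628×5) = 1.145/1.566 = 0.7314 J/s.

0.731 J/s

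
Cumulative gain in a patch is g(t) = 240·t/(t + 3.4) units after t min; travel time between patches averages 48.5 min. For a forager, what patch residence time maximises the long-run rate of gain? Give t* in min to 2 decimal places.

12.84 min

Maximise g(t)/(T+t): set derivative to zero → g'(t)(T+t) = g(t).
g'(t) = 240·3.4/(t + 3.4)². Setting 240·3.4/(t+3.4)² = 240t/[(t+3.4)(48.5+t)] gives 3.4(48.5+t) = t(t+3.4), so t² = 3.4×48.5 = 164.9.
t* = √164.9 = 12.84 min.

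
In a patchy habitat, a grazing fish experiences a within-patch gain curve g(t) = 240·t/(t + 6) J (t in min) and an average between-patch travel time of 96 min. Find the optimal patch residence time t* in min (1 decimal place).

24.0 min

Optimal t* satisfies g'(t*) = g(t*)/(T + t*).
g'(t) = 240·6/(t + 6)². Setting 240·6/(t+6)² = 240t/[(t+6)(96+t)] gives 6(96+t) = t(t+6), so t² = 6×96 = 576.
t* = √576 = 24 min.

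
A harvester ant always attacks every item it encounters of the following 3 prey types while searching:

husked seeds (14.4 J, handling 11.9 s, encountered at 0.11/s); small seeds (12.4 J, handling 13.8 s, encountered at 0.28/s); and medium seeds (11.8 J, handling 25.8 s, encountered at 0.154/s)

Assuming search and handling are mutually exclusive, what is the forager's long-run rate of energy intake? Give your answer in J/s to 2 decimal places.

0.68 J/s

R = Σλ_iE_i / (1 + Σλ_ih_i)
Numerator: 0.11×14.4 + 0.28×12.4 + 0.154×11.8 = 6.873
Denominator: 1 + 0.11×11.9 + 0.28×13.8 + 0.154×25.8 = 10.15
R = 6.873/10.15 = 0.6774 J/s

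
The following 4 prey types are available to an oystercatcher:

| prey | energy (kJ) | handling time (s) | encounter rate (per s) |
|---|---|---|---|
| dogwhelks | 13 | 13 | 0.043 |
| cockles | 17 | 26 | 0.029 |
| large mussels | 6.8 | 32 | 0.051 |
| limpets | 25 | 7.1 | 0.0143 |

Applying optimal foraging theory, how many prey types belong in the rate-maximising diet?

Profitabilities (E/h, kJ/s): limpets 3.52, dogwhelks 1, cockles 0.654, large mussels 0.212. Add prey in this order while the next type's profitability exceeds the intake rate on those already taken.
Rate on top 1: 0.3245. dogwhelks: 1 > 0.3245 → include.
Rate on top 2: 0.5519. cockles: 0.654 > 0.5519 → include.
Rate on top 3: 0.5838. large mussels: 0.212 < 0.5838 → exclude; stop.
Optimal diet: limpets, dogwhelks, cockles — 3 of 4 types.

3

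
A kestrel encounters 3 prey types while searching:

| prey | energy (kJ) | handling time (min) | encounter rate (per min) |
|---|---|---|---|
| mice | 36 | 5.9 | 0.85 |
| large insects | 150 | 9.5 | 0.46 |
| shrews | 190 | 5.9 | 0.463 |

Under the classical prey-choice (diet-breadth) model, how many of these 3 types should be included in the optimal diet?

E/h in descending order: shrews 32.2, large insects 15.8, mice 6.1 kJ/min. The optimal diet is the largest prefix of this list for which every included type satisfies E_i/h_i > R on the types above it.
Rate on top 1: 23.57. large insects: 15.8 < 23.57 → exclude; stop.
Optimal diet: shrews — 1 of 3 types.

1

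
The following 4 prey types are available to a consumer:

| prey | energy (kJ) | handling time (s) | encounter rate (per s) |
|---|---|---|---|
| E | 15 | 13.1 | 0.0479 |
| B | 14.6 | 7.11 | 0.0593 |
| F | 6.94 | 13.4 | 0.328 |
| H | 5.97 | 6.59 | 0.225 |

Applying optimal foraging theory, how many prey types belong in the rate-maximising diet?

E/h in descending order: B 2.05, E 1.15, H 0.906, F 0.518 kJ/s. The optimal diet is the largest prefix of this list for which every included type satisfies E_i/h_i > R on the types above it.
Rate on top 1: 0.609. E: 1.15 > 0.609 → include.
Rate on top 2: 0.7732. H: 0.906 > 0.7732 → include.
Rate on top 3: 0.8289. F: 0.518 < 0.8289 → exclude; stop.
Optimal diet: B, E, H — 3 of 4 types.

3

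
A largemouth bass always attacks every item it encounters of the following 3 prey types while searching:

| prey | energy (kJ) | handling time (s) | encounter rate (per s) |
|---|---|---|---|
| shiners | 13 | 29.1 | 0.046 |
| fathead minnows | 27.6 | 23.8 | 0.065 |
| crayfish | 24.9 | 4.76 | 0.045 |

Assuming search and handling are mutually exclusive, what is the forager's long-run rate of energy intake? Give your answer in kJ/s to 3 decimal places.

R = Σλ_iE_i / (1 + Σλ_ih_i)
Numerator: 0.046×13 + 0.065×27.6 + 0.045×24.9 = 3.513
Denominator: 1 + 0.046×29.1 + 0.065×23.8 + 0.045×4.76 = 4.1
R = 3.513/4.1 = 0.8567 kJ/s

0.857 kJ/s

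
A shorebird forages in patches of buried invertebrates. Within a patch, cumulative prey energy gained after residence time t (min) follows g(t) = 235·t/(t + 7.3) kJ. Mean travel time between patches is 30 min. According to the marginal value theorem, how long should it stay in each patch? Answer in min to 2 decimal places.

14.80 min

Optimal t* satisfies g'(t*) = g(t*)/(T + t*).
g'(t) = 235·7.3/(t + 7.3)². Setting 235·7.3/(t+7.3)² = 235t/[(t+7.3)(30+t)] gives 7.3(30+t) = t(t+7.3), so t² = 7.3×30 = 219.
t* = √219 = 14.8 min.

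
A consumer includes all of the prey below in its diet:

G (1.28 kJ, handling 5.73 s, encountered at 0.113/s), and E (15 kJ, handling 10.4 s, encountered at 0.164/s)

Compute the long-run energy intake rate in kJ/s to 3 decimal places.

0.777 kJ/s

R = Σλ_iE_i / (1 + Σλ_ih_i)
Numerator: 0.113×1.28 + 0.164×15 = 2.605
Denominator: 1 + 0.113×5.73 + 0.164×10.4 = 3.353
R = 2.605/3.353 = 0.7768 kJ/s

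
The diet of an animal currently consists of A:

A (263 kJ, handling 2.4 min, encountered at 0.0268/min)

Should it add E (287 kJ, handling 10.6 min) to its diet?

On A alone, R = ΣλE/(1+Σλh) = 7.048/1.064 = 6.622 kJ/min.
Profitability of E: 287/10.6 = 27.08 kJ/min.
Since 27.08 > R, including E increases the long-run rate.

Yes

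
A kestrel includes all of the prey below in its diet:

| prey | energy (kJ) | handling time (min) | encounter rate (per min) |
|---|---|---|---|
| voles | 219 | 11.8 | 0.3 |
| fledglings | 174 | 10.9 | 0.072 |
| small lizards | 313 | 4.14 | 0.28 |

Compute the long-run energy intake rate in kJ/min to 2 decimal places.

25.58 kJ/min

R = (0.3×219 + 0.072×174 + 0.28×313) / (1 + 0.3×11.8 + 0.072×10.9 + 0.28×4.14) = 165.9/6.484 = 25.58 kJ/min.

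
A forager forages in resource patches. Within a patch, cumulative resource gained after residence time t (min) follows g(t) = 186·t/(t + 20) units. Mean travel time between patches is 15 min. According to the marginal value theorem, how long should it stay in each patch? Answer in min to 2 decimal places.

17.32 min

By the marginal value theorem, leave when the instantaneous gain rate g'(t) equals the habitat-wide average g(t)/(T + t).
g'(t) = 186·20/(t + 20)². Setting 186·20/(t+20)² = 186t/[(t+20)(15+t)] gives 20(15+t) = t(t+20), so t² = 20×15 = 300.
t* = √300 = 17.32 min.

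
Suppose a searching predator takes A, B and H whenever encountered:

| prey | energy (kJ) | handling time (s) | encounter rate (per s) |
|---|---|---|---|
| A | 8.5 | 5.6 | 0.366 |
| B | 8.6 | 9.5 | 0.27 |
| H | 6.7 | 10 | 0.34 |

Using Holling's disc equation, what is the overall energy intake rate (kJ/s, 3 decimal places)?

Energy encountered per unit search time: 0.366×8.5 + 0.27×8.6 + 0.34×6.7 = 7.711 kJ/s.
Handling time per unit search time: 0.366×5.6 + 0.27×9.5 + 0.34×10 = 8.015.
Rate = 7.711/(1 + 8.015) = 0.8554 kJ/s.

0.855 kJ/s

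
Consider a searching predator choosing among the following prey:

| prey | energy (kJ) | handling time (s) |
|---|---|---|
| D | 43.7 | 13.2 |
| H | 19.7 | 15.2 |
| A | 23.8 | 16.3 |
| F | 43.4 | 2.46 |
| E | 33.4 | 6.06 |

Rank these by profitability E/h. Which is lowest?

In descending order of E/h:
F: 43.4/2.46 = 17.6 kJ/s
E: 33.4/6.06 = 5.51 kJ/s
D: 43.7/13.2 = 3.31 kJ/s
A: 23.8/16.3 = 1.46 kJ/s
H: 19.7/15.2 = 1.3 kJ/s

H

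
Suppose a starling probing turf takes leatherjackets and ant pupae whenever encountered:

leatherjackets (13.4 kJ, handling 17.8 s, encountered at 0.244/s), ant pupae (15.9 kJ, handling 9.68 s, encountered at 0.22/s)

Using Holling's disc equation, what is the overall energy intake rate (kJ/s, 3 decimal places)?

R = (0.244×13.4 + 0.22×15.9) / (1 + 0.244×17.8 + 0.22×9.68) = 6.768/7.473 = 0.9056 kJ/s.

0.906 kJ/s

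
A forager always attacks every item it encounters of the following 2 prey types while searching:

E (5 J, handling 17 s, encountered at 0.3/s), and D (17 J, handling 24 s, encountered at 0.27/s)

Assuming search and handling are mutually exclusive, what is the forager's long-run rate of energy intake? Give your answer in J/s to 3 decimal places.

R = (0.3×5 + 0.27×17) / (1 + 0.3×17 + 0.27×24) = 6.09/12.58 = 0.4841 J/s.

0.484 J/s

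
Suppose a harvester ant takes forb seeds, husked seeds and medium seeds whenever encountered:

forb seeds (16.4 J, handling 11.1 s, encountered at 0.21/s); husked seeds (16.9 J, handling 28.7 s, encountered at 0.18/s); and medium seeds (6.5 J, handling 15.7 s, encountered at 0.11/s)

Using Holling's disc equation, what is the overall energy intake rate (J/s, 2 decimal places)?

R = Σλ_iE_i / (1 + Σλ_ih_i)
Numerator: 0.21×16.4 + 0.18×16.9 + 0.11×6.5 = 7.201
Denominator: 1 + 0.21×11.1 + 0.18×28.7 + 0.11×15.7 = 10.22
R = 7.201/10.22 = 0.7043 J/s

0.70 J/s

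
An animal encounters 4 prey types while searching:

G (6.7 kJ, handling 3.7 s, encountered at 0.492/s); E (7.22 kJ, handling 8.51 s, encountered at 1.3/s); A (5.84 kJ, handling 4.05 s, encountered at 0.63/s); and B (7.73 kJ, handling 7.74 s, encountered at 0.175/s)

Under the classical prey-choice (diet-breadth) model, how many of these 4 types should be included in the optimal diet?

2

E/h in descending order: G 1.81, A 1.44, B 0.999, E 0.848 kJ/s. The optimal diet is the largest prefix of this list for which every included type satisfies E_i/h_i > R on the types above it.
Rate on top 1: 1.169. A: 1.44 > 1.169 → include.
Rate on top 2: 1.299. B: 0.999 < 1.299 → exclude; stop.
Optimal diet: G, A — 2 of 4 types.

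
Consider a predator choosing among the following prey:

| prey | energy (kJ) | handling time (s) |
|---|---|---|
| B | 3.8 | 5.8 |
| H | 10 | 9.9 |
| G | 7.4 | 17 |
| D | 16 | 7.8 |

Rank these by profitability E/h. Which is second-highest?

H

In descending order of E/h:
D: 16/7.8 = 2.05 kJ/s
H: 10/9.9 = 1.01 kJ/s
B: 3.8/5.8 = 0.655 kJ/s
G: 7.4/17 = 0.435 kJ/s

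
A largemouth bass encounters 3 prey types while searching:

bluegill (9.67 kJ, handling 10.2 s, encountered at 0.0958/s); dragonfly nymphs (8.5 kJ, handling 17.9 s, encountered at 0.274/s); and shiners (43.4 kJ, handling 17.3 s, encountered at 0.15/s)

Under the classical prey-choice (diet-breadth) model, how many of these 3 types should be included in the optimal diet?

Profitabilities (E/h, kJ/s): shiners 2.51, bluegill 0.948, dragonfly nymphs 0.475. Add prey in this order while the next type's profitability exceeds the intake rate on those already taken.
Rate on top 1: 1.811. bluegill: 0.948 < 1.811 → exclude; stop.
Optimal diet: shiners — 1 of 3 types.

1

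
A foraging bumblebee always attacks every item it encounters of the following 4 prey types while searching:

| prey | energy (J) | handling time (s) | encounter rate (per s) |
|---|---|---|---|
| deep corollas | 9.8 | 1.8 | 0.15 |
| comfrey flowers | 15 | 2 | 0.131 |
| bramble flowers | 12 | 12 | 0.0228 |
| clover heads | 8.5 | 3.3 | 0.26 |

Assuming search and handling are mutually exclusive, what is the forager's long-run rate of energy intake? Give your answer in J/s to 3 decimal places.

2.222 J/s

R = Σλ_iE_i / (1 + Σλ_ih_i)
Numerator: 0.15×9.8 + 0.131×15 + 0.0228×12 + 0.26×8.5 = 5.919
Denominator: 1 + 0.15×1.8 + 0.131×2 + 0.0228×12 + 0.26×3.3 = 2.664
R = 5.919/2.664 = 2.222 J/s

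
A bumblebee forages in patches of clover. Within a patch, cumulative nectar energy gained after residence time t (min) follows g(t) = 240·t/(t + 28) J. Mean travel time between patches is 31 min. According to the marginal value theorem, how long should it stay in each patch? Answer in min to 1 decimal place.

29.5 min

Optimal t* satisfies g'(t*) = g(t*)/(T + t*).
g'(t) = 240·28/(t + 28)². Setting 240·28/(t+28)² = 240t/[(t+28)(31+t)] gives 28(31+t) = t(t+28), so t² = 28×31 = 868.
t* = √868 = 29.46 min.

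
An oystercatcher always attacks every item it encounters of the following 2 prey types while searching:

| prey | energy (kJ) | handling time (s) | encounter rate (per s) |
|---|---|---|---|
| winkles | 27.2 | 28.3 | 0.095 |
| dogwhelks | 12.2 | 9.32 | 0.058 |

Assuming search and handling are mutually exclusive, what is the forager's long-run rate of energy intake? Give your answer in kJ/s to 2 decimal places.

0.78 kJ/s

R = Σλ_iE_i / (1 + Σλ_ih_i)
Numerator: 0.095×27.2 + 0.058×12.2 = 3.292
Denominator: 1 + 0.095×28.3 + 0.058×9.32 = 4.229
R = 3.292/4.229 = 0.7783 kJ/s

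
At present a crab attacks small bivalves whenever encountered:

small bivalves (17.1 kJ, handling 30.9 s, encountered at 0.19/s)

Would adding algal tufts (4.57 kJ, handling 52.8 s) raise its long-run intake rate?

Current rate: (0.19×17.1)/(1 + 0.19×30.9) = 0.4729 kJ/s.
Profitability of algal tufts: 4.57/52.8 = 0.08655 kJ/s.
Since 0.08655 < R, time spent handling algal tufts is better spent searching.

No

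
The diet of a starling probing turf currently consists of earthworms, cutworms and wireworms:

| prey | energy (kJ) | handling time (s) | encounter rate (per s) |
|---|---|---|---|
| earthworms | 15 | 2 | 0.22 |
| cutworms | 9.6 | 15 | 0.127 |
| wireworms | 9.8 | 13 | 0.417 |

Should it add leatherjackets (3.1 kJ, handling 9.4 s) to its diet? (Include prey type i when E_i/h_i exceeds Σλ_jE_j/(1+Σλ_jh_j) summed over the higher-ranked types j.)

Current rate: (0.22×15 + 0.127×9.6 + 0.417×9.8)/(1 + 0.22×2 + 0.127×15 + 0.417×13) = 0.9817 kJ/s.
leatherjackets: E/h = 3.1/9.4 = 0.3298 kJ/s.
0.3298 < 0.9817, so adding leatherjackets would lower the average — exclude it.

No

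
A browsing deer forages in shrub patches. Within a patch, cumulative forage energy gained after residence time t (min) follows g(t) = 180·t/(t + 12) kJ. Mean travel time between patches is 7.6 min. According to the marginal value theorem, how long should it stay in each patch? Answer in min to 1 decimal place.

9.5 min

By the marginal value theorem, leave when the instantaneous gain rate g'(t) equals the habitat-wide average g(t)/(T + t).
g'(t) = 180·12/(t + 12)². Setting 180·12/(t+12)² = 180t/[(t+12)(7.6+t)] gives 12(7.6+t) = t(t+12), so t² = 12×7.6 = 91.2.
t* = √91.2 = 9.55 min.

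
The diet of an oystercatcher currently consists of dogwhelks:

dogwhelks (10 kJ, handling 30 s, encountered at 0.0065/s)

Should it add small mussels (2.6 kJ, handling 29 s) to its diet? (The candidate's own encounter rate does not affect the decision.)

Intake rate on the current diet: R = (0.0065×10) / (1 + 0.0065×30) = 0.065/1.195 = 0.05439 kJ/s.
small mussels: E/h = 2.6/29 = 0.08966 kJ/s.
0.08966 > 0.05439, so adding small mussels raises the average — include it.

Yes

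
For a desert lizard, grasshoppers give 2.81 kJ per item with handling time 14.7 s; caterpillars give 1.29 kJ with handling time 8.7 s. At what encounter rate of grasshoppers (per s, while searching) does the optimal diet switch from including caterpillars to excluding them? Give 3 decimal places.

0.235 per s

At the threshold, the rate on grasshoppers alone equals the profitability of caterpillars: λ·2.81/(1 + λ·14.7) = 1.29/8.7 = 0.1483.
Rearranging, λ(2.81 − 0.1483×14.7) = 0.1483, so λ = 0.1483/0.6303 = 0.2352 per s.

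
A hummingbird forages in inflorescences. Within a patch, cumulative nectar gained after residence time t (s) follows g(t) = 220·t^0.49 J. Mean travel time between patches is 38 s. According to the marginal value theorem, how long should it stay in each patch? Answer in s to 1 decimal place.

36.5 s

Optimal t* satisfies g'(t*) = g(t*)/(T + t*).
g'(t) = 0.49·220·t^-0.51. Setting 0.49·220·t^-0.51 = 220·t^0.49/(38+t) gives 0.49(38+t) = t, so 0.51·t = 0.49×38.
t* = 0.49×38/0.51 = 36.51 s.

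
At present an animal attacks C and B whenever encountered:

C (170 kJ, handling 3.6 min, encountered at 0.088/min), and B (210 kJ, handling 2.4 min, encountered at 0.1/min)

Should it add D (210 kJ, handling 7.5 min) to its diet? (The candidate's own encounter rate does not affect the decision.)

Yes

Current rate: (0.088×170 + 0.1×210)/(1 + 0.088×3.6 + 0.1×2.4) = 23.1 kJ/min.
D: E/h = 210/7.5 = 28 kJ/min.
28 > 23.1, so adding D raises the average — include it.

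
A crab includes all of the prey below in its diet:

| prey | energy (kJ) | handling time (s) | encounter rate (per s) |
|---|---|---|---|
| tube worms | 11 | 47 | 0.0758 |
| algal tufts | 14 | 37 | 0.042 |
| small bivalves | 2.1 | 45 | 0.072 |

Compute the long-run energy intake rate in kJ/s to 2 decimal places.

R = Σλ_iE_i / (1 + Σλ_ih_i)
Numerator: 0.0758×11 + 0.042×14 + 0.072×2.1 = 1.573
Denominator: 1 + 0.0758×47 + 0.042×37 + 0.072×45 = 9.357
R = 1.573/9.357 = 0.1681 kJ/s

0.17 kJ/s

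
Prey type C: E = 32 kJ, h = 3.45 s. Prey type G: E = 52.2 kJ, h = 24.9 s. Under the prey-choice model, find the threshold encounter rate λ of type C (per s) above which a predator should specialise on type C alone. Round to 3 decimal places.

0.085 per s

The zero-one rule: include type G iff E₂/h₂ > λE₁/(1+λh₁). Equality gives the switch point.
λE₁h₂ = E₂ + λE₂h₁ ⇒ λ = E₂/(E₁h₂ − E₂h₁) = 52.2/(796.8 − 180.1) = 0.08464 per s.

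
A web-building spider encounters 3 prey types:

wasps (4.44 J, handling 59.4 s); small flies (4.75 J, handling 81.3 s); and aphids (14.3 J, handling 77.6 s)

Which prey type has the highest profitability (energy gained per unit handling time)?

In descending order of E/h:
aphids: 14.3/77.6 = 0.184 J/s
wasps: 4.44/59.4 = 0.0747 J/s
small flies: 4.75/81.3 = 0.0584 J/s

aphids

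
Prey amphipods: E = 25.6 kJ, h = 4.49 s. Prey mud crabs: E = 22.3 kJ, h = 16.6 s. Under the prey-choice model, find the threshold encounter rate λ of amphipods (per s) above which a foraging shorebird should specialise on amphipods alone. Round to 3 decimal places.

0.069 per s

The zero-one rule: include mud crabs iff E₂/h₂ > λE₁/(1+λh₁). Equality gives the switch point.
λE₁h₂ = E₂ + λE₂h₁ ⇒ λ = E₂/(E₁h₂ − E₂h₁) = 22.3/(425 − 100.1) = 0.06865 per s.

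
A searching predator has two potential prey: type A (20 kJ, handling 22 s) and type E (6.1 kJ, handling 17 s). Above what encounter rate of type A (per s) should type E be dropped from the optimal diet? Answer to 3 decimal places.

0.030 per s

The zero-one rule: include type E iff E₂/h₂ > λE₁/(1+λh₁). Equality gives the switch point.
λE₁h₂ = E₂ + λE₂h₁ ⇒ λ = E₂/(E₁h₂ − E₂h₁) = 6.1/(340 − 134.2) = 0.02964 per s.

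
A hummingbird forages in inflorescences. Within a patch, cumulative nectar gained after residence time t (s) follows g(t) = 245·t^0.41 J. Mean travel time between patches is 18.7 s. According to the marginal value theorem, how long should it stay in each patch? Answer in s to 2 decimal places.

12.99 s

By the marginal value theorem, leave when the instantaneous gain rate g'(t) equals the habitat-wide average g(t)/(T + t).
g'(t) = 0.41·245·t^-0.59. Setting 0.41·245·t^-0.59 = 245·t^0.41/(18.7+t) gives 0.41(18.7+t) = t, so 0.59·t = 0.41×18.7.
t* = 0.41×18.7/0.59 = 12.99 s.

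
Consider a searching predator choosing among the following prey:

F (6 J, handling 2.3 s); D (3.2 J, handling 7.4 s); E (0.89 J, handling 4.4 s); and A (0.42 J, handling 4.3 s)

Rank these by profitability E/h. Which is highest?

F

In descending order of E/h:
F: 6/2.3 = 2.61 J/s
D: 3.2/7.4 = 0.432 J/s
E: 0.89/4.4 = 0.202 J/s
A: 0.42/4.3 = 0.0977 J/s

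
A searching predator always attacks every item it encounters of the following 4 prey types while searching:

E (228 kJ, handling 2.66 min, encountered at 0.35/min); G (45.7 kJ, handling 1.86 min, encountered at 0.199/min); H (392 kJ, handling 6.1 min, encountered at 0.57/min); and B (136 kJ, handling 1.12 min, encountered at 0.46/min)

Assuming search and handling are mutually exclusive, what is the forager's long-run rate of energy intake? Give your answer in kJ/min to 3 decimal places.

R = Σλ_iE_i / (1 + Σλ_ih_i)
Numerator: 0.35×228 + 0.199×45.7 + 0.57×392 + 0.46×136 = 374.9
Denominator: 1 + 0.35×2.66 + 0.199×1.86 + 0.57×6.1 + 0.46×1.12 = 6.293
R = 374.9/6.293 = 59.57 kJ/min

59.570 kJ/min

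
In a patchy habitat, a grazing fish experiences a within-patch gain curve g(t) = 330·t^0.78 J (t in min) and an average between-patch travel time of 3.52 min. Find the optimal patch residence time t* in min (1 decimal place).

12.5 min

By the marginal value theorem, leave when the instantaneous gain rate g'(t) equals the habitat-wide average g(t)/(T + t).
g'(t) = 0.78·330·t^-0.22. Setting 0.78·330·t^-0.22 = 330·t^0.78/(3.52+t) gives 0.78(3.52+t) = t, so 0.22·t = 0.78×3.52.
t* = 0.78×3.52/0.22 = 12.48 min.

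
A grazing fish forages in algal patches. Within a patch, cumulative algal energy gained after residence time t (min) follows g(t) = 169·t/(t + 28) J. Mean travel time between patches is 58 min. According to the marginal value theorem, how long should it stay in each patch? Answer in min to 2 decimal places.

40.30 min

Maximise g(t)/(T+t): set derivative to zero → g'(t)(T+t) = g(t).
g'(t) = 169·28/(t + 28)². Setting 169·28/(t+28)² = 169t/[(t+28)(58+t)] gives 28(58+t) = t(t+28), so t² = 28×58 = 1624.
t* = √1624 = 40.3 min.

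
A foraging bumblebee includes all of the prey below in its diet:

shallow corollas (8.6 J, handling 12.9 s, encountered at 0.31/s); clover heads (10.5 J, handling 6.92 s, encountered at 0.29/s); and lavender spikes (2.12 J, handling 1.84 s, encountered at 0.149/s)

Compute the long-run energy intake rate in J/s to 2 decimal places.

0.83 J/s

R = Σλ_iE_i / (1 + Σλ_ih_i)
Numerator: 0.31×8.6 + 0.29×10.5 + 0.149×2.12 = 6.027
Denominator: 1 + 0.31×12.9 + 0.29×6.92 + 0.149×1.84 = 7.28
R = 6.027/7.28 = 0.8279 J/s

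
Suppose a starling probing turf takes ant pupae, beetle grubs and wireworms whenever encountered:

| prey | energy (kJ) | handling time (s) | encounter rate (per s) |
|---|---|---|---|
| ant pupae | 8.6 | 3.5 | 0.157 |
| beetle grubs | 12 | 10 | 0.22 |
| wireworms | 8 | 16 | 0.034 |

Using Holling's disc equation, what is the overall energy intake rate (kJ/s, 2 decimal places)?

R = (0.157×8.6 + 0.22×12 + 0.034×8) / (1 + 0.157×3.5 + 0.22×10 + 0.034×16) = 4.262/4.293 = 0.9927 kJ/s.

0.99 kJ/s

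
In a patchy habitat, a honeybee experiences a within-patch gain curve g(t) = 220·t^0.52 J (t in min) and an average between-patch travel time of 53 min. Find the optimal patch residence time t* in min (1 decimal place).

By the marginal value theorem, leave when the instantaneous gain rate g'(t) equals the habitat-wide average g(t)/(T + t).
g'(t) = 0.52·220·t^-0.48. Setting 0.52·220·t^-0.48 = 220·t^0.52/(53+t) gives 0.52(53+t) = t, so 0.48·t = 0.52×53.
t* = 0.52×53/0.48 = 57.42 min.

57.4 min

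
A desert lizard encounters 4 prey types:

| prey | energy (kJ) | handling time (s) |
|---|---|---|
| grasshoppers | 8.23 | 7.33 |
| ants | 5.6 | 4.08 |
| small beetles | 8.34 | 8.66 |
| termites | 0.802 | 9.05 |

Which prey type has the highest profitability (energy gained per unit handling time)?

Profitability E/h (kJ/s): grasshoppers = 8.23/7.33 = 1.12, ants = 5.6/4.08 = 1.37, small beetles = 8.34/8.66 = 0.963, termites = 0.802/9.05 = 0.0886.
Ranked: ants > grasshoppers > small beetles > termites.

ants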